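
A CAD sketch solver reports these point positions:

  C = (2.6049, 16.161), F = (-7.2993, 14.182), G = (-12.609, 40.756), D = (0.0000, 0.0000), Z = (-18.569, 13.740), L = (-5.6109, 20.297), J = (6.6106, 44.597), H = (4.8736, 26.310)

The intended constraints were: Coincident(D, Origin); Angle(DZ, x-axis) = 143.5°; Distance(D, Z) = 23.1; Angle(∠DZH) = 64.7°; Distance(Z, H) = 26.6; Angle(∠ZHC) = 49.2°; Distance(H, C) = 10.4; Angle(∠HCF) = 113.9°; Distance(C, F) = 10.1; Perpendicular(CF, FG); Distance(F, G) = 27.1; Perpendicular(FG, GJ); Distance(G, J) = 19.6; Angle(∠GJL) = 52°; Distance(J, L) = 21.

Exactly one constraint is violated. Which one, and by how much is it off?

Distance(J, L) = 21 — off by 6.20.

D = (0.00, 0.00) ✓; DZ at 143.5° ✓; |DZ| = 23.10 ✓; ∠DZH = 64.70° ✓; |ZH| = 26.60 ✓; ∠ZHC = 49.20° ✓; |HC| = 10.40 ✓; ∠HCF = 113.9° ✓; |CF| = 10.10 ✓; ∠(CF, FG) = 90.00° ✓; |FG| = 27.10 ✓; ∠(FG, GJ) = 90.00° ✓; |GJ| = 19.60 ✓; ∠GJL = 52.00° ✓; |JL| = 27.20 ✗.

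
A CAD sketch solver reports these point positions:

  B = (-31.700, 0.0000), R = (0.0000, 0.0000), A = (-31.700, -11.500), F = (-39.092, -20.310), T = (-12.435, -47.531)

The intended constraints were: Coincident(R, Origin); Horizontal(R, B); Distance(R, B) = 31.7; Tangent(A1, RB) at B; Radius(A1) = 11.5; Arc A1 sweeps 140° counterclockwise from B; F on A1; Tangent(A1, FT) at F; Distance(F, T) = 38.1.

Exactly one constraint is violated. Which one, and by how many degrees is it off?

Tangent(A1, FT) at F — off by 5.60°.

R = (0.00, 0.00) ✓; R.y = 0.00, B.y = 0.00 ✓; |RB| = 31.70 ✓; ∠(AB, BR) = 90.00° ✓; |AB| = 11.50 ✓; bearing(A→F) − bearing(A→B) = 140.0° ✓; |AF| = 11.50 ✓; ∠(AF, FT) = 95.60° ✗; |FT| = 38.10 ✓.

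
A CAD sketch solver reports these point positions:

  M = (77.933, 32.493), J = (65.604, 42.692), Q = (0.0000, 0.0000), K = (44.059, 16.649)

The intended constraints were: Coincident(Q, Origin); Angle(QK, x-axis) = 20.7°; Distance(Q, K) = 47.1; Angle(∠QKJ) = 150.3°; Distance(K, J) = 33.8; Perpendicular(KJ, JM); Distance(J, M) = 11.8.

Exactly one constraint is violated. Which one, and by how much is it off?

Distance(J, M) = 11.8 — off by 4.20.

Q = (0.00, 0.00) ✓; QK at 20.70° ✓; |QK| = 47.10 ✓; ∠QKJ = 150.3° ✓; |KJ| = 33.80 ✓; ∠(KJ, JM) = 90.00° ✓; |JM| = 16.00 ✗.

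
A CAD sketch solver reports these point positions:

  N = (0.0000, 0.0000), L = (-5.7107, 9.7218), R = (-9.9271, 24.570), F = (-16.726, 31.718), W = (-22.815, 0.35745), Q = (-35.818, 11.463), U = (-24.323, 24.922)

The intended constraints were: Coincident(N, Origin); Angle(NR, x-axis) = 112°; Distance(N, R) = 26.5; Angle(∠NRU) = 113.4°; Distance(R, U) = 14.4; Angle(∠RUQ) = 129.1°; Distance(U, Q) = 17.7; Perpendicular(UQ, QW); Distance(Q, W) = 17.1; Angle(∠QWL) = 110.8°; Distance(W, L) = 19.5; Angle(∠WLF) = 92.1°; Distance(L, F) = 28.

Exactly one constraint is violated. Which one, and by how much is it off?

Distance(L, F) = 28 — off by 3.40.

N = (0.00, 0.00) ✓; NR at 112.0° ✓; |NR| = 26.50 ✓; ∠NRU = 113.4° ✓; |RU| = 14.40 ✓; ∠RUQ = 129.1° ✓; |UQ| = 17.70 ✓; ∠(UQ, QW) = 90.00° ✓; |QW| = 17.10 ✓; ∠QWL = 110.8° ✓; |WL| = 19.50 ✓; ∠WLF = 92.10° ✓; |LF| = 24.60 ✗.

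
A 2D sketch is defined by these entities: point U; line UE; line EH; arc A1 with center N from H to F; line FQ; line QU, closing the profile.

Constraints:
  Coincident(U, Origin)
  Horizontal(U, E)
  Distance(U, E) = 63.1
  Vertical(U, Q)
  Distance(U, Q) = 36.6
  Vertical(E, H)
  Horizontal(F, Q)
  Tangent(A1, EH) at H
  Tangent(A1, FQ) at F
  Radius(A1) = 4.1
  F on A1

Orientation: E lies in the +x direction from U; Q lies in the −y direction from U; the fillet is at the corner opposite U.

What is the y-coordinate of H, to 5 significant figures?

-32.500

U is at the origin; UE is horizontal with |UE| = 63.1 and E on the +x side, so E = (63.100, 0.0000). U and Q share the same x with |UQ| = 36.6 and Q on the −y side, so Q = (0.0000, -36.600). The virtual corner opposite U is at (63.100, -36.600). A1 meets EH tangentially, so NH is at right angles to EH and tangency of A1 to FQ means the radius NF is perpendicular to FQ, with radius 4.1, so the center N sits 4.1 in from both sides at N = (59.000, -32.500). That places the tangent points at H = (63.100, -32.500) on EH and F = (59.000, -36.600) on FQ. So H.y = -32.500.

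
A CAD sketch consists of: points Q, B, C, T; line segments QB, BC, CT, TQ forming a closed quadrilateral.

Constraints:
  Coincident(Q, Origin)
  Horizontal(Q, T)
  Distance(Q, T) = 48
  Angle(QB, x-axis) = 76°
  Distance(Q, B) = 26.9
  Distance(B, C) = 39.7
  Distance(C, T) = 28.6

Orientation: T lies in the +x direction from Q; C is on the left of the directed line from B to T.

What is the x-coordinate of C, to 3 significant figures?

46.1

Q is at the origin; Q and T share the same y with |QT| = 48.0 and T in +x, so T = (48.0, 0). QB runs at 76.0° with |QB| = 26.9, so B = (6.51, 26.1). C is determined by |BC| = 39.7 and |CT| = 28.6 together: it lies at the intersection of circle(B, 39.7) and circle(T, 28.6). With |BT| = 49.0, the foot of the radical line on BT is 32.2 from B and the perpendicular offset is √(39.7² − 32.2²) = 23.2. Taking the left-of-BT solution: C = (46.1, 28.5).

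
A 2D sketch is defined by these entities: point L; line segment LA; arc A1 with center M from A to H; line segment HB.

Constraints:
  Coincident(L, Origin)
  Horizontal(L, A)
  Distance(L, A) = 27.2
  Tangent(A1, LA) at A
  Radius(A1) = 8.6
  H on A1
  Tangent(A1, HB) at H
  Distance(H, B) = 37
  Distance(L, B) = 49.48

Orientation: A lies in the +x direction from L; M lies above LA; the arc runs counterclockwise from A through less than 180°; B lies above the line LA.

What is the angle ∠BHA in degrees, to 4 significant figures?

122.2°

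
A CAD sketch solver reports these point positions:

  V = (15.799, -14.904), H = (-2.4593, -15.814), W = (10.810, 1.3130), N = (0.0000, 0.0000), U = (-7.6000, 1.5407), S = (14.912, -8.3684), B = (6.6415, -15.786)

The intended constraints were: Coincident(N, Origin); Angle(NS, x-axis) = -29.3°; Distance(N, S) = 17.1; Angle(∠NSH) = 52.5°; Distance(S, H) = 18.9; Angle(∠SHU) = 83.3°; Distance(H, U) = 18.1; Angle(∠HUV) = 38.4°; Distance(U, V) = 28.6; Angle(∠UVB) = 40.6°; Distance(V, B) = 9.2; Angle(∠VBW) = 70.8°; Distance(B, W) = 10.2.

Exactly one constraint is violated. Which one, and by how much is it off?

Distance(B, W) = 10.2 — off by 7.40.

N = (0.00, 0.00) ✓; NS at -29.30° ✓; |NS| = 17.10 ✓; ∠NSH = 52.50° ✓; |SH| = 18.90 ✓; ∠SHU = 83.30° ✓; |HU| = 18.10 ✓; ∠HUV = 38.40° ✓; |UV| = 28.60 ✓; ∠UVB = 40.60° ✓; |VB| = 9.200 ✓; ∠VBW = 70.80° ✓; |BW| = 17.60 ✗.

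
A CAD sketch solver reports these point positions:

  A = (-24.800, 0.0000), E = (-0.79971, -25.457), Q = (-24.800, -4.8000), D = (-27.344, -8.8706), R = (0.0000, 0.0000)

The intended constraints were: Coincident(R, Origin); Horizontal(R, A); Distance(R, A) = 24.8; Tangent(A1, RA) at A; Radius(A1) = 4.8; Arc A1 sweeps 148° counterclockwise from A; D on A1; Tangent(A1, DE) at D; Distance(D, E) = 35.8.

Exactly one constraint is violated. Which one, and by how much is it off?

Distance(D, E) = 35.8 — off by 4.50.

R = (0.00, 0.00) ✓; R.y = 0.00, A.y = 0.00 ✓; |RA| = 24.80 ✓; ∠(QA, AR) = 90.00° ✓; |QA| = 4.800 ✓; bearing(Q→D) − bearing(Q→A) = 148.0° ✓; |QD| = 4.800 ✓; ∠(QD, DE) = 90.00° ✓; |DE| = 31.30 ✗.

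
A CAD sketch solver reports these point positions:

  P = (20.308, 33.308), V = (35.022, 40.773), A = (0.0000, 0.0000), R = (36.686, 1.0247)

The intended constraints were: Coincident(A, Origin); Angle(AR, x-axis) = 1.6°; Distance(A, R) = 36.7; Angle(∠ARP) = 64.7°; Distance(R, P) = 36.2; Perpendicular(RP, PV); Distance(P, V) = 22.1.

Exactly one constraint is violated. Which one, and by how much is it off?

Distance(P, V) = 22.1 — off by 5.60.

A = (0.00, 0.00) ✓; AR at 1.600° ✓; |AR| = 36.70 ✓; ∠ARP = 64.70° ✓; |RP| = 36.20 ✓; ∠(RP, PV) = 90.00° ✓; |PV| = 16.50 ✗.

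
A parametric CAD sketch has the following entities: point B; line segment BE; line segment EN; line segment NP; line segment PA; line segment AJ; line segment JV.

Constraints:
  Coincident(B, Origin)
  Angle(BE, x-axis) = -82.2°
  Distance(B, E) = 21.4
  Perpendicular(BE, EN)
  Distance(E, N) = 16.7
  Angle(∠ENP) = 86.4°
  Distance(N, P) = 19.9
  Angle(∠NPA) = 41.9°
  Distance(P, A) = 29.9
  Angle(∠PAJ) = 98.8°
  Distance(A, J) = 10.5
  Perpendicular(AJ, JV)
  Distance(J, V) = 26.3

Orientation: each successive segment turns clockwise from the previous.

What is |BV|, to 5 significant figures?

27.627

∠PAJ = 98.8° gives AJ at -125.10° from the x-axis; with |AJ| = 10.5, J = (0.40831, -32.945). AJ is perpendicular to JV, so JV runs at 144.90°; with |JV| = 26.3, V = (-21.109, -17.823). Then |BV| = |V − B| = 27.627.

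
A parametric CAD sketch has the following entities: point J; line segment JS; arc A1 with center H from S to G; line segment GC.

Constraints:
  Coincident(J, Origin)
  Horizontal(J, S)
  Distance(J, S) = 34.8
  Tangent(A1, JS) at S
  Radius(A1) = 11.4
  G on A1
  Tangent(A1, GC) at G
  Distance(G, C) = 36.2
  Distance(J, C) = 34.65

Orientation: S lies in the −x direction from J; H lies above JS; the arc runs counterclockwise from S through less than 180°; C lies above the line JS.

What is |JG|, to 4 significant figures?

25.95

J is at the origin; JS is horizontal with |JS| = 34.8 and S on the −x side, so S = (-34.80, 0.000). A1 meets JS tangentially, so HS is at right angles to JS, so H = S + (0, 11.4) = (-34.80, 11.40). Since HG ⟂ GC (tangency), |HC| = √(11.4² + 36.2²) = 37.95 regardless of where G sits on A1. So C lies on both circle(J, 34.65) and circle(H, 37.95); the above-JS intersection is C = (-4.570, 34.35). G is the foot of the tangent from C: G = (-25.50, 4.810).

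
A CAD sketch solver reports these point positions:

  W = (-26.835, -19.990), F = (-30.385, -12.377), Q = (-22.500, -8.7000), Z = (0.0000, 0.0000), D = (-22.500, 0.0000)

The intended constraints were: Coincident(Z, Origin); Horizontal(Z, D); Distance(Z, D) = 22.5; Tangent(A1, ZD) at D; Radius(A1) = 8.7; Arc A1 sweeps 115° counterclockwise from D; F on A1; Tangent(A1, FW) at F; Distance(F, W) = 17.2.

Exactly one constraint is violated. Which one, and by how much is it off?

Distance(F, W) = 17.2 — off by 8.80.

Z = (0.00, 0.00) ✓; Z.y = 0.00, D.y = 0.00 ✓; |ZD| = 22.50 ✓; ∠(QD, DZ) = 90.00° ✓; |QD| = 8.700 ✓; bearing(Q→F) − bearing(Q→D) = 115.0° ✓; |QF| = 8.700 ✓; ∠(QF, FW) = 90.00° ✓; |FW| = 8.400 ✗.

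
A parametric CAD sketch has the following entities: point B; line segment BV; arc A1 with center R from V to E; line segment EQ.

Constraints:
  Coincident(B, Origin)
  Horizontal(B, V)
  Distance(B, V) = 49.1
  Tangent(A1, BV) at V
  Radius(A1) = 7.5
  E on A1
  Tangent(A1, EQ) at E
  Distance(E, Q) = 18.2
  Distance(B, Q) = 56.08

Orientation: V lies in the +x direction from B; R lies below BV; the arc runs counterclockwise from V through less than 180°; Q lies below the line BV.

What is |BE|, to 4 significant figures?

43.41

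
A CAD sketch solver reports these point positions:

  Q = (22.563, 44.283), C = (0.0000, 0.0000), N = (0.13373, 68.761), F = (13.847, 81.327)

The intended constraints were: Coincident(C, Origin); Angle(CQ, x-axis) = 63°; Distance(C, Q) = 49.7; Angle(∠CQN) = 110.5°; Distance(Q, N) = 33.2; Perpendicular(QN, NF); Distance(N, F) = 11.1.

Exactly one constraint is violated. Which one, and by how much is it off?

Distance(N, F) = 11.1 — off by 7.50.

C = (0.00, 0.00) ✓; CQ at 63.00° ✓; |CQ| = 49.70 ✓; ∠CQN = 110.5° ✓; |QN| = 33.20 ✓; ∠(QN, NF) = 90.00° ✓; |NF| = 18.60 ✗.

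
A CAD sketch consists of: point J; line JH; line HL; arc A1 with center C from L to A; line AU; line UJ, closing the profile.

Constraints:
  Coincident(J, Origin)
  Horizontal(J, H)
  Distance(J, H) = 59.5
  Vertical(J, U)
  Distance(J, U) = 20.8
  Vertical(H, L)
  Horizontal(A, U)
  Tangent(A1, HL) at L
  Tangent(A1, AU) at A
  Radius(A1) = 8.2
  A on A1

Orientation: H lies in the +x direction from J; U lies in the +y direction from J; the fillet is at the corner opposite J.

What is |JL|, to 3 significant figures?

60.8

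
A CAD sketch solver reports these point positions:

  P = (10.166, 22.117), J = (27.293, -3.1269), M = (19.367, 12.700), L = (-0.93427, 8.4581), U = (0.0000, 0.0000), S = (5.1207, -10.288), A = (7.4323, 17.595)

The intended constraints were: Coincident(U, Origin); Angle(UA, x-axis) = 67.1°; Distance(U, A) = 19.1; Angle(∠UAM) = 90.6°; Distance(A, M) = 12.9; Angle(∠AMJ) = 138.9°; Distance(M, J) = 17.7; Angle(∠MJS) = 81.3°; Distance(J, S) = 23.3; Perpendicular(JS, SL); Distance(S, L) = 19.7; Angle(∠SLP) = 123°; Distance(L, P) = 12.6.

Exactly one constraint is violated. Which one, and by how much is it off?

Distance(L, P) = 12.6 — off by 5.00.

U = (0.00, 0.00) ✓; UA at 67.10° ✓; |UA| = 19.10 ✓; ∠UAM = 90.60° ✓; |AM| = 12.90 ✓; ∠AMJ = 138.9° ✓; |MJ| = 17.70 ✓; ∠MJS = 81.30° ✓; |JS| = 23.30 ✓; ∠(JS, SL) = 90.00° ✓; |SL| = 19.70 ✓; ∠SLP = 123.0° ✓; |LP| = 17.60 ✗.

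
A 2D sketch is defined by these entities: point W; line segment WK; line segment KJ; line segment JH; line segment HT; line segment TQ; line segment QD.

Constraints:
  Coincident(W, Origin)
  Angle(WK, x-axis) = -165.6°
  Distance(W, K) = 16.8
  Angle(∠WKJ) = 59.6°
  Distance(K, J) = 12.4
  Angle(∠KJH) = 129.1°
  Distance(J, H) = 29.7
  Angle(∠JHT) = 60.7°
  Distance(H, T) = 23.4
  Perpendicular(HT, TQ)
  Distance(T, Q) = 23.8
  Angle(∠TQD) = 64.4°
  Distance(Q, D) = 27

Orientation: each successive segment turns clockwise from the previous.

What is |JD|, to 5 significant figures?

20.719

HT is perpendicular to TQ, so TQ runs at 173.80°; with |TQ| = 23.8, Q = (-11.724, -1.2987). ∠TQD = 64.4° gives QD at 58.200° from the x-axis; with |QD| = 27.0, D = (2.5042, 21.648). Then |JD| = |D − J| = 20.719.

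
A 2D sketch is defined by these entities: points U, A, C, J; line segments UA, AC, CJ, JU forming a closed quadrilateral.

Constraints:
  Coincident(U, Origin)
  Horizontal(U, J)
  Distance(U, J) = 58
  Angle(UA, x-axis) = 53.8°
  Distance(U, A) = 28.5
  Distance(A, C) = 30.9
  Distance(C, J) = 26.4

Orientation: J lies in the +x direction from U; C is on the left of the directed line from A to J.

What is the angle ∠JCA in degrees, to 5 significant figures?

110.52°

U is at the origin; UJ is horizontal with |UJ| = 58.0 and J in +x, so J = (58.0, 0). UA runs at 53.8° with |UA| = 28.5, so A = (16.832, 22.998). C is determined by |AC| = 30.9 and |CJ| = 26.4 together: it lies at the intersection of circle(A, 30.9) and circle(J, 26.4). With |AJ| = 47.156, the foot of the radical line on AJ is 26.312 from A and the perpendicular offset is √(30.9² − 26.312²) = 16.201. Taking the left-of-AJ solution: C = (47.704, 24.310).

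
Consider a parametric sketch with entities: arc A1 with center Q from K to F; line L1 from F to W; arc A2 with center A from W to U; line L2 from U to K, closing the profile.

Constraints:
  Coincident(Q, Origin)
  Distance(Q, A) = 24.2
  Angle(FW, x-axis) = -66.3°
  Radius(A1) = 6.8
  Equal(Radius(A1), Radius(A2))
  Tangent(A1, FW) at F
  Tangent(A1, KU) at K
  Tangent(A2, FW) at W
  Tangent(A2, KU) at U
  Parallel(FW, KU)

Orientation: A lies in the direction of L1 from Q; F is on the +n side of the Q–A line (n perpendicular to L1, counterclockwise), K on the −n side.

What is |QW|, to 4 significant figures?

25.14

Tangency of A1 to both parallel lines with radius 6.8 puts F and K at Q ± 6.8·n: F = (6.227, 2.733), K = (-6.227, -2.733). Equal radii place W and U the same way about A: W = A + 6.8·n = (15.95, -19.43), U = A − 6.8·n = (3.501, -24.89). Then |QW| = |W − Q| = 25.14.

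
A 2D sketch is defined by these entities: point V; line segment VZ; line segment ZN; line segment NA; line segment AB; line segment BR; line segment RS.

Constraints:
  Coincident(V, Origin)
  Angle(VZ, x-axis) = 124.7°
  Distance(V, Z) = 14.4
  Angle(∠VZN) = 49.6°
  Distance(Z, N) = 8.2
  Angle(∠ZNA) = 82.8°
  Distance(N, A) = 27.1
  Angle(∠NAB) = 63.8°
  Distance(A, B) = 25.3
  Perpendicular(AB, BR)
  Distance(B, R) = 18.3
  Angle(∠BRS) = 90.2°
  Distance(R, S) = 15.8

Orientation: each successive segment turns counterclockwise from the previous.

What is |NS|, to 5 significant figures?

6.4500

V is at the origin; VZ runs at 124.7° with length 14.4, so Z = (-8.1976, 11.839). ∠VZN = 49.6° gives ZN at -104.90° from the x-axis; with |ZN| = 8.2, N = (-10.306, 3.9146). ∠ZNA = 82.8° gives NA at -7.7000° from the x-axis; with |NA| = 27.1, A = (16.550, 0.28356). ∠NAB = 63.8° gives AB at 108.50° from the x-axis; with |AB| = 25.3, B = (8.5217, 24.276). AB is perpendicular to BR, so BR runs at -161.50°; with |BR| = 18.3, R = (-8.8326, 18.469). ∠BRS = 90.2° gives RS at -71.700° from the x-axis; with |RS| = 15.8, S = (-3.8715, 3.4686). Then |NS| = |S − N| = 6.4500.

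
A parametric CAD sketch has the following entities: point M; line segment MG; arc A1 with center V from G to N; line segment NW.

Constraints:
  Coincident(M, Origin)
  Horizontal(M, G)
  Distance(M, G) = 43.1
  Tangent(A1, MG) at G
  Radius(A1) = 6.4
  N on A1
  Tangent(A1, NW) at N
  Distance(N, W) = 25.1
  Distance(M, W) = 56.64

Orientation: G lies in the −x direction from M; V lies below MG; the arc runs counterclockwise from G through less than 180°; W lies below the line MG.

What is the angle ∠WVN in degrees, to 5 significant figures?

75.696°

Checks: |VN| = 6.400 ✓; ∠(VN, NW) = 90.00° ✓; |NW| = 25.10 ✓; |MW| = 56.64 ✓.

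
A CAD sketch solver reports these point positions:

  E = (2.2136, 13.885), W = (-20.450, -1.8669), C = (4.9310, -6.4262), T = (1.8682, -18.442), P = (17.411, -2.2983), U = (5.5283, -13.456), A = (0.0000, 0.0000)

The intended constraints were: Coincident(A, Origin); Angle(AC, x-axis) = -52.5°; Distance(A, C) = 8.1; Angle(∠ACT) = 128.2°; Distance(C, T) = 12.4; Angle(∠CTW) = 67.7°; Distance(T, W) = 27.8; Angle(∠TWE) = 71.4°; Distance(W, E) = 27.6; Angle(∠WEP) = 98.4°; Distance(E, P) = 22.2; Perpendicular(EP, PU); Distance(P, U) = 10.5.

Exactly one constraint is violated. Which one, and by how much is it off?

Distance(P, U) = 10.5 — off by 5.80.

A = (0.00, 0.00) ✓; AC at -52.50° ✓; |AC| = 8.100 ✓; ∠ACT = 128.2° ✓; |CT| = 12.40 ✓; ∠CTW = 67.70° ✓; |TW| = 27.80 ✓; ∠TWE = 71.40° ✓; |WE| = 27.60 ✓; ∠WEP = 98.40° ✓; |EP| = 22.20 ✓; ∠(EP, PU) = 90.00° ✓; |PU| = 16.30 ✗.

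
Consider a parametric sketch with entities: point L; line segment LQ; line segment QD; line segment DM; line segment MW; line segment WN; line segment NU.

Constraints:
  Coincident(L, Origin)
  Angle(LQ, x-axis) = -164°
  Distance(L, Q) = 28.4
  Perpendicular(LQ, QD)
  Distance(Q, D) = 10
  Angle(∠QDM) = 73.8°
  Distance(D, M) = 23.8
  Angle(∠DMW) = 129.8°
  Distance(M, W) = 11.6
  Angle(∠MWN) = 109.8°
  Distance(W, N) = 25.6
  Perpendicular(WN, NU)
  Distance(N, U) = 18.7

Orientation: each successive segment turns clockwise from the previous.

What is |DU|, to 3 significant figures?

21.6

L is at the origin; LQ runs at -164.0° with length 28.4, so Q = (-27.3, -7.83). LQ ⟂ QD, so QD runs at 106°; with |QD| = 10.0, D = (-30.1, 1.78). ∠QDM = 73.8° gives DM at -0.200° from the x-axis; with |DM| = 23.8, M = (-6.26, 1.70). ∠DMW = 129.8° gives MW at -50.4° from the x-axis; with |MW| = 11.6, W = (1.14, -7.24). ∠MWN = 109.8° gives WN at -121° from the x-axis; with |WN| = 25.6, N = (-11.9, -29.3). WN is perpendicular to NU, so NU runs at 149°; with |NU| = 18.7, U = (-28.0, -19.8). Then |DU| = |U − D| = 21.6.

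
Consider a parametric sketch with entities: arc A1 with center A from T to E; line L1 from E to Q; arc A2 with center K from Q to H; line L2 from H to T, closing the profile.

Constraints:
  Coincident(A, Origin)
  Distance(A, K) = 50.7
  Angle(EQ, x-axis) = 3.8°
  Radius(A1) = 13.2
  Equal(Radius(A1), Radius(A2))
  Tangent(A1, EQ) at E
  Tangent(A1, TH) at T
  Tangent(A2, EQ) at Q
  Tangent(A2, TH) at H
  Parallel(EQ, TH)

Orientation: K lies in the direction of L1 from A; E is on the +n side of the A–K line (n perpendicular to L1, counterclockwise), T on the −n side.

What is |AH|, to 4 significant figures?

52.39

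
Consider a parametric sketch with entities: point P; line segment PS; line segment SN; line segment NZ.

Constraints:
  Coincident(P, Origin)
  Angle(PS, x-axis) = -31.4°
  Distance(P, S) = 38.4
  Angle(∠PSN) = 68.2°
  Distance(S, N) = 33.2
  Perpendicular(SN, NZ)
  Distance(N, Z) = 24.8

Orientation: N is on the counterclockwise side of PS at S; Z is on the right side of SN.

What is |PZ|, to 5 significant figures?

63.351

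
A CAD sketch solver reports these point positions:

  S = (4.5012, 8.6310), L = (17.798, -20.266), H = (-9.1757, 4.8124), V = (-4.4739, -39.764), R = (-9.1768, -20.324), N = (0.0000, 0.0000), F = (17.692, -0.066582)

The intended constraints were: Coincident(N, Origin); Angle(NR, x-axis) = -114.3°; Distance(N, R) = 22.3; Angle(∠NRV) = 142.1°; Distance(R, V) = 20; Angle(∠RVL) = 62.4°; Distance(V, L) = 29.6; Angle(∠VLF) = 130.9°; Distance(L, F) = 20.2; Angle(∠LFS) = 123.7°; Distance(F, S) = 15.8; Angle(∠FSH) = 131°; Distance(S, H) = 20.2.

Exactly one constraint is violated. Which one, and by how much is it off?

Distance(S, H) = 20.2 — off by 6.00.

N = (0.00, 0.00) ✓; NR at -114.3° ✓; |NR| = 22.30 ✓; ∠NRV = 142.1° ✓; |RV| = 20.00 ✓; ∠RVL = 62.40° ✓; |VL| = 29.60 ✓; ∠VLF = 130.9° ✓; |LF| = 20.20 ✓; ∠LFS = 123.7° ✓; |FS| = 15.80 ✓; ∠FSH = 131.0° ✓; |SH| = 14.20 ✗.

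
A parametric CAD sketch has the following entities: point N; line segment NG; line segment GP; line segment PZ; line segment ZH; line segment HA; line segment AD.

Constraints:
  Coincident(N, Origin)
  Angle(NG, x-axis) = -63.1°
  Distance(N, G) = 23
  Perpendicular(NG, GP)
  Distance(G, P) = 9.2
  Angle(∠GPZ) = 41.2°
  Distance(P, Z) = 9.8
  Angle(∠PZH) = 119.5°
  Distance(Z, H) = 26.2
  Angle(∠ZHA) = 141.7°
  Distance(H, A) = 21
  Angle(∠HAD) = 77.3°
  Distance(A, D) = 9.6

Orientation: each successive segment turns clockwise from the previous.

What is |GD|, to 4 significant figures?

34.17

N is at the origin; NG runs at -63.1° with length 23.0, so G = (10.41, -20.51). The perpendicularity gives GP at right angles to NG, so GP runs at -153.1°; with |GP| = 9.2, P = (2.201, -24.67). ∠GPZ = 41.2° gives PZ at 68.10° from the x-axis; with |PZ| = 9.8, Z = (5.857, -15.58). ∠PZH = 119.5° gives ZH at 7.600° from the x-axis; with |ZH| = 26.2, H = (31.83, -12.12). ∠ZHA = 141.7° gives HA at -30.70° from the x-axis; with |HA| = 21.0, A = (49.88, -22.84). ∠HAD = 77.3° gives AD at -133.4° from the x-axis; with |AD| = 9.6, D = (43.29, -29.81). Then |GD| = |D − G| = 34.17.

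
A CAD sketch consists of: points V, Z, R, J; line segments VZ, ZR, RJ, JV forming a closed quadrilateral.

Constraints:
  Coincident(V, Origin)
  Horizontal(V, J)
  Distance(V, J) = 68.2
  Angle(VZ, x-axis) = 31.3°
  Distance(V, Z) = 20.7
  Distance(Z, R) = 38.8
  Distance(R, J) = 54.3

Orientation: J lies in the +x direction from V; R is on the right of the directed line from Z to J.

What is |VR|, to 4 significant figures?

35.24

V is at the origin; VJ is horizontal with |VJ| = 68.2 and J in +x, so J = (68.2, 0). VZ runs at 31.3° with |VZ| = 20.7, so Z = (17.69, 10.75). R is determined by |ZR| = 38.8 and |RJ| = 54.3 together: it lies at the intersection of circle(Z, 38.8) and circle(J, 54.3). With |ZJ| = 51.64, the foot of the radical line on ZJ is 11.85 from Z and the perpendicular offset is √(38.8² − 11.85²) = 36.95. Taking the right-of-ZJ solution: R = (21.59, -27.85).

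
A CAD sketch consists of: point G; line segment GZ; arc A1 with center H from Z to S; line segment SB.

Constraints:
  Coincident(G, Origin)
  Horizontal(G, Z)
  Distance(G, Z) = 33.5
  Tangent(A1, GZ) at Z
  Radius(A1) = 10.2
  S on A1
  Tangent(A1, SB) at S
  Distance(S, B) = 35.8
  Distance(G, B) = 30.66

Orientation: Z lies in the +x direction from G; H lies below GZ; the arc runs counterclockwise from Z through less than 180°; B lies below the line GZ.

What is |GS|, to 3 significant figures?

26.0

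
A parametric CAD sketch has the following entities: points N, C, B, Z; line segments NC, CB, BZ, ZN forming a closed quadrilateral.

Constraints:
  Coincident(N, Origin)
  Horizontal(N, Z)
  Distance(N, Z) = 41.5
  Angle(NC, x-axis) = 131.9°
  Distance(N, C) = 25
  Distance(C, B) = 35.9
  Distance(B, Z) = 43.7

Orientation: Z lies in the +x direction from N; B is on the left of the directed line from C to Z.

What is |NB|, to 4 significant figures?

38.14

N is at the origin; N and Z share the same y with |NZ| = 41.5 and Z in +x, so Z = (41.5, 0). NC runs at 131.9° with |NC| = 25.0, so C = (-16.70, 18.61). B is determined by |CB| = 35.9 and |BZ| = 43.7 together: it lies at the intersection of circle(C, 35.9) and circle(Z, 43.7). With |CZ| = 61.10, the foot of the radical line on CZ is 25.47 from C and the perpendicular offset is √(35.9² − 25.47²) = 25.30. Taking the left-of-CZ solution: B = (15.27, 34.95).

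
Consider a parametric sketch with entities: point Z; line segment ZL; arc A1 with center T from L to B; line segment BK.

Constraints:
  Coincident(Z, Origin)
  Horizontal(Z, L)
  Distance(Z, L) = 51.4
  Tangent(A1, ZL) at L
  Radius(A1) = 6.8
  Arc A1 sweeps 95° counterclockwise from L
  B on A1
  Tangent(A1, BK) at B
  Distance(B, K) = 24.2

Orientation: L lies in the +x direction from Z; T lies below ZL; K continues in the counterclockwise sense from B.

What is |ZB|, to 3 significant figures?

45.2

A1 meets ZL tangentially, so TL is at right angles to ZL, so T = L + (0, -6.8) = (51.4, -6.80). On A1, L sits at bearing 90° from T; a 95° counterclockwise sweep puts B at bearing 185°, so B = T + 6.8·(cos 185°, sin 185°) = (44.6, -7.39). Then |ZB| = |B − Z| = 45.2.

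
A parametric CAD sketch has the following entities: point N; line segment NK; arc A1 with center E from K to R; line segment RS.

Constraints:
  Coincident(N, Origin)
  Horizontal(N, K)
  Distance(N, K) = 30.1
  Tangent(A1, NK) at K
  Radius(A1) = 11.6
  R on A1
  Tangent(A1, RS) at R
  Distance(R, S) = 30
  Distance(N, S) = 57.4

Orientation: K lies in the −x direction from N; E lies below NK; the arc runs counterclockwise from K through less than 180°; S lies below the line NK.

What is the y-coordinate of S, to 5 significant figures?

-42.680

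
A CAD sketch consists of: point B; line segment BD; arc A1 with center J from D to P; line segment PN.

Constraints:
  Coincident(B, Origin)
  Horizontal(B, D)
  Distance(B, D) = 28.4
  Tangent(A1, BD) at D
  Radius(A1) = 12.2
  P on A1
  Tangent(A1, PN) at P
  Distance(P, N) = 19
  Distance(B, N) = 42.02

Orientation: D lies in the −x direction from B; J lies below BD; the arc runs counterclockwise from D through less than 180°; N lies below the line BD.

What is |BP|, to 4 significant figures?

42.56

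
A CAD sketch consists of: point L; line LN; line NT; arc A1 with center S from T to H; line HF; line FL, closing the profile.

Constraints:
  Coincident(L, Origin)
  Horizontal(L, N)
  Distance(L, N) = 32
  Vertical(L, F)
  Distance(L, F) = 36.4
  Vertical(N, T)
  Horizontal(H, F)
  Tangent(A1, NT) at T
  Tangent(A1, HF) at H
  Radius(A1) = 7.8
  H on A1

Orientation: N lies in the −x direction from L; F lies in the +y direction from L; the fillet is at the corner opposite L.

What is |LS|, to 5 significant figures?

37.465

L is at the origin; L and N share the same y with |LN| = 32.0 and N on the −x side, so N = (-32.000, 0.0000). LF is vertical with |LF| = 36.4 and F on the +y side, so F = (0.0000, 36.400). The virtual corner opposite L is at (-32.000, 36.400). A1 meets NT tangentially, so ST is at right angles to NT and tangency of A1 to HF means the radius SH is perpendicular to HF, with radius 7.8, so the center S sits 7.8 in from both sides at S = (-24.200, 28.600). Then |LS| = |S − L| = 37.465.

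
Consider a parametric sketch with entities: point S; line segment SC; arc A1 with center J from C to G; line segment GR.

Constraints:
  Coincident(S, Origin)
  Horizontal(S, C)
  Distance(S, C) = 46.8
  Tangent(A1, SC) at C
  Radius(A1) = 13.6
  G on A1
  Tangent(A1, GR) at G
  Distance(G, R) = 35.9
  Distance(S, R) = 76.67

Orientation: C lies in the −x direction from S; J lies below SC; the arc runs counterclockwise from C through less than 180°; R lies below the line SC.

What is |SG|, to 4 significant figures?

62.10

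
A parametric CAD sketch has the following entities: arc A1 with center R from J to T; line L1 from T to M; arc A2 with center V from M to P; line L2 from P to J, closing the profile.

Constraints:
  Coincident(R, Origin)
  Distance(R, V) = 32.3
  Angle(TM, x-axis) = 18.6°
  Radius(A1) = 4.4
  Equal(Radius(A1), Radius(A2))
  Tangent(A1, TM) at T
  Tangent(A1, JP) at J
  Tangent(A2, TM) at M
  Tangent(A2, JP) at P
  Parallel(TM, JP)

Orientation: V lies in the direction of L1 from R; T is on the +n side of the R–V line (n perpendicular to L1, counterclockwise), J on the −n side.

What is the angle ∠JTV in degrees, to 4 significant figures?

82.24°

The slot axis is L1's direction at 18.6°, so u = (cos 18.6°, sin 18.6°) = (0.9478, 0.3190) and n = (−sin 18.6°, cos 18.6°) = (-0.3190, 0.9478). R is at the origin and V lies 32.3 along u from R, so V = 32.3·u = (30.61, 10.30). Tangency of A1 to both parallel lines with radius 4.4 puts T and J at R ± 4.4·n: T = (-1.403, 4.170), J = (1.403, -4.170). Then cos ∠JTV = TJ·TV / (|TJ||TV|), giving 82.24°.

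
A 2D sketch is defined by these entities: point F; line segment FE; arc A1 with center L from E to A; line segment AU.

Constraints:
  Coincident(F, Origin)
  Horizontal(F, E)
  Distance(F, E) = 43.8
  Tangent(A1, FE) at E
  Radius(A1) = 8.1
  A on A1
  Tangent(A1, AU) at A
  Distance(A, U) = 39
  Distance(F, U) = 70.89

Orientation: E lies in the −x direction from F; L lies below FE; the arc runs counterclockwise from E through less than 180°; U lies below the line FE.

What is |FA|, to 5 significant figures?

52.481

Checks: ∠(LE, EF) = 90.00° ✓; |LE| = 8.100 ✓; |LA| = 8.100 ✓; ∠(LA, AU) = 90.00° ✓; |AU| = 39.00 ✓; |FU| = 70.89 ✓.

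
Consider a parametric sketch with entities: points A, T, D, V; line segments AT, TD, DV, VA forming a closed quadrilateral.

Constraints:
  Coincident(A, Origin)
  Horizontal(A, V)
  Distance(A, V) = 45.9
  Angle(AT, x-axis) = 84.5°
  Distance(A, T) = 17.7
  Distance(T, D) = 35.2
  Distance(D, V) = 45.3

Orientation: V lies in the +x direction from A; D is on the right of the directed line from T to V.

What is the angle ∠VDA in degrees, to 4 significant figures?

80.51°

A is at the origin; A and V share the same y with |AV| = 45.9 and V in +x, so V = (45.9, 0). AT runs at 84.5° with |AT| = 17.7, so T = (1.696, 17.62). D is determined by |TD| = 35.2 and |DV| = 45.3 together: it lies at the intersection of circle(T, 35.2) and circle(V, 45.3). With |TV| = 47.59, the foot of the radical line on TV is 15.25 from T and the perpendicular offset is √(35.2² − 15.25²) = 31.73. Taking the right-of-TV solution: D = (4.116, -17.50).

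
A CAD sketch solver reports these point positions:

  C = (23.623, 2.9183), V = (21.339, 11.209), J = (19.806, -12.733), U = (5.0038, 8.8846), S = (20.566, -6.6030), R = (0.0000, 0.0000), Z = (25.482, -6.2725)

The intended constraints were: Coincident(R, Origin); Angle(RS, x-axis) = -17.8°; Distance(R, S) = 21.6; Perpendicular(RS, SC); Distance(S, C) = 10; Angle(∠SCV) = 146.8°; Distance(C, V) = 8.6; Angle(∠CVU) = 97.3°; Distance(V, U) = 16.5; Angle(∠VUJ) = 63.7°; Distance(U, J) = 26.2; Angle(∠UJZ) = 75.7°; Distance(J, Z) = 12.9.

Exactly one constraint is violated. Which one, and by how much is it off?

Distance(J, Z) = 12.9 — off by 4.30.

R = (0.00, 0.00) ✓; RS at -17.80° ✓; |RS| = 21.60 ✓; ∠(RS, SC) = 90.00° ✓; |SC| = 10.00 ✓; ∠SCV = 146.8° ✓; |CV| = 8.600 ✓; ∠CVU = 97.30° ✓; |VU| = 16.50 ✓; ∠VUJ = 63.70° ✓; |UJ| = 26.20 ✓; ∠UJZ = 75.70° ✓; |JZ| = 8.600 ✗.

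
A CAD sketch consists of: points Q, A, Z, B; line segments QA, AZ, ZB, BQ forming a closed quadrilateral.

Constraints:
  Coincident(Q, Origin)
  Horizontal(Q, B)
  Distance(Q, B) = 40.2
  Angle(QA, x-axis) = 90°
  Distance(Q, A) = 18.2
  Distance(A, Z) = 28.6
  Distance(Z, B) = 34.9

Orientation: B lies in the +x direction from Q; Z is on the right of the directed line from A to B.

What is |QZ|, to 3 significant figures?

11.7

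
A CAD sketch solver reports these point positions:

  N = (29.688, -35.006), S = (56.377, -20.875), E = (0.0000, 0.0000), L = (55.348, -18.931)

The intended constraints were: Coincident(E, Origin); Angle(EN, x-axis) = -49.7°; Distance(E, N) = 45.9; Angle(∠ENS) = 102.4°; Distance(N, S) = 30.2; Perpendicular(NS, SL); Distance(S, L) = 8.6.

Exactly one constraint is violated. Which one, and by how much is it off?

Distance(S, L) = 8.6 — off by 6.40.

E = (0.00, 0.00) ✓; EN at -49.70° ✓; |EN| = 45.90 ✓; ∠ENS = 102.4° ✓; |NS| = 30.20 ✓; ∠(NS, SL) = 89.99° ✓; |SL| = 2.200 ✗.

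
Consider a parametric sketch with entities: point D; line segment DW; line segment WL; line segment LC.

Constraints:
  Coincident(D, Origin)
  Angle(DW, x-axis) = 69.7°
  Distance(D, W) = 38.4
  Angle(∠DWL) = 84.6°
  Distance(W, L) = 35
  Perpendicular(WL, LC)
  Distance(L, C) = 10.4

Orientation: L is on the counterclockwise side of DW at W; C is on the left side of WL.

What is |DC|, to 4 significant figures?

41.95

D is at the origin; DW runs at 69.7° with length 38.4, so W = 38.4·(cos 69.7°, sin 69.7°) = (13.32, 36.01). ∠DWL = 84.6°, so WL runs at 69.7° + (180° − 84.6°) = 165.1° from the x-axis; with |WL| = 35.0, L = W + 35.0·(cos 165.1°, sin 165.1°) = (-20.50, 45.01). WL is perpendicular to LC; with |LC| = 10.4 on the left of WL, C = L + 10.4·(-0.2571, -0.9664) = (-23.18, 34.96). Then |DC| = |C − D| = 41.95.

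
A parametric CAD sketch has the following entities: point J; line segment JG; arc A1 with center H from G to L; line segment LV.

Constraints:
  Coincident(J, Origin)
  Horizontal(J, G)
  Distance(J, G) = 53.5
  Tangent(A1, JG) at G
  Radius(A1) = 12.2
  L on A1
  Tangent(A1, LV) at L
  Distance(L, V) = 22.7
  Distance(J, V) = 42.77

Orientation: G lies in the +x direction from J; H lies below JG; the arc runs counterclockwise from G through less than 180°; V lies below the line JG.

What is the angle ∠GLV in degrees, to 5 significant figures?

147.67°

J is at the origin; J and G share the same y with |JG| = 53.5 and G on the +x side, so G = (53.500, 0.0000). A1 meets JG tangentially, so HG is at right angles to JG, so H = G + (0, -12.2) = (53.500, -12.200). Since HL ⟂ LV (tangency), |HV| = √(12.2² + 22.7²) = 25.771 regardless of where L sits on A1. So V lies on both circle(J, 42.77) and circle(H, 25.771); the below-JG intersection is V = (32.760, -27.496). L is the foot of the tangent from V: L = (42.473, -6.9796).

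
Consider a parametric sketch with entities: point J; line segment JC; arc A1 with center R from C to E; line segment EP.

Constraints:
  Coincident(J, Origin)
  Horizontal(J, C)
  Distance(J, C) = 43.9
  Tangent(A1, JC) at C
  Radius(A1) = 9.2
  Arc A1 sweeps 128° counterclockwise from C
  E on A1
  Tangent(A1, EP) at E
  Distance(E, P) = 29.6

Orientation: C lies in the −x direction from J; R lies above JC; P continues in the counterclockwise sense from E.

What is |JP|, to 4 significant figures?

66.85

J is at the origin; J and C share the same y with |JC| = 43.9 and C on the −x side, so C = (-43.90, 0.000). A1 meets JC tangentially, so RC is at right angles to JC, so R = C + (0, 9.2) = (-43.90, 9.200). On A1, C sits at bearing -90° from R; a 128° counterclockwise sweep puts E at bearing 38°, so E = R + 9.2·(cos 38°, sin 38°) = (-36.65, 14.86). The tangent condition forces RE to be normal to EP, so EP runs along (−sin 38°, cos 38°); with |EP| = 29.6, P = (-54.87, 38.19). Then |JP| = |P − J| = 66.85.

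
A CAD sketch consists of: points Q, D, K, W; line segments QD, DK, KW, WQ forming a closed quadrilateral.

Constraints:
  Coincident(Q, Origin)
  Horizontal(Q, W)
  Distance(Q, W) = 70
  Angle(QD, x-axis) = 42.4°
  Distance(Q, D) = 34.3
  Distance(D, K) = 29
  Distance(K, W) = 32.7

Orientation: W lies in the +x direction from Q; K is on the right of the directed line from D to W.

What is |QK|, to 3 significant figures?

37.6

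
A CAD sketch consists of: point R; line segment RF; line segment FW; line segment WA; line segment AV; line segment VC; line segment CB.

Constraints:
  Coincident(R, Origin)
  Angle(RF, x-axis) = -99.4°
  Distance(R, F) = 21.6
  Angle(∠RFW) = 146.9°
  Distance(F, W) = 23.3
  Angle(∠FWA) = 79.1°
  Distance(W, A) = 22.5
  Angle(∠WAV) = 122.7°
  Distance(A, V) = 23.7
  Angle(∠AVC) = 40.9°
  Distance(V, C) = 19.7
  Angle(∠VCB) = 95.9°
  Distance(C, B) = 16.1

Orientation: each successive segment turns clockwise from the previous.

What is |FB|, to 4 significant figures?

28.55

∠AVC = 40.9° gives VC at -69.80° from the x-axis; with |VC| = 19.7, C = (-17.50, -16.74). ∠VCB = 95.9° gives CB at -153.9° from the x-axis; with |CB| = 16.1, B = (-31.96, -23.83). Then |FB| = |B − F| = 28.55.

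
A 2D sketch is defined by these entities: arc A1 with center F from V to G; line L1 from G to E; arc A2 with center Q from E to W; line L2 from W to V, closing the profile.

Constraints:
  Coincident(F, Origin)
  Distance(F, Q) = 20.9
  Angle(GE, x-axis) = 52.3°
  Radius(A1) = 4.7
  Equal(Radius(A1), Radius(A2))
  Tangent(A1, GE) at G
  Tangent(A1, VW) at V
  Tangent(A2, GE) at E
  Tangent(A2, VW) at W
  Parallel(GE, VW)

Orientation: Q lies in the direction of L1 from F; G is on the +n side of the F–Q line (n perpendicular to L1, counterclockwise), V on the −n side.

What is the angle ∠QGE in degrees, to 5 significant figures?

12.674°

Tangency of A1 to both parallel lines with radius 4.7 puts G and V at F ± 4.7·n: G = (-3.7188, 2.8742), V = (3.7188, -2.8742). Equal radii place E and W the same way about Q: E = Q + 4.7·n = (9.0622, 19.411), W = Q − 4.7·n = (16.500, 13.662). Then cos ∠QGE = GQ·GE / (|GQ||GE|), giving 12.674°.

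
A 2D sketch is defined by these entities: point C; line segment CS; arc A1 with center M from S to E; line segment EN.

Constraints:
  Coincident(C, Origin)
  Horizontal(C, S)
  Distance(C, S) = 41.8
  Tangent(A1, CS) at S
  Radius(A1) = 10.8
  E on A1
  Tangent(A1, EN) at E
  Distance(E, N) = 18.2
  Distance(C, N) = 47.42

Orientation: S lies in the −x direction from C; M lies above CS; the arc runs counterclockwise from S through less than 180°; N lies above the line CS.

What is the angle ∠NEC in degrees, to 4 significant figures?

127.5°

C is at the origin; C and S share the same y with |CS| = 41.8 and S on the −x side, so S = (-41.80, 0.000). A1 meets CS tangentially, so MS is at right angles to CS, so M = S + (0, 10.8) = (-41.80, 10.80). Since ME ⟂ EN (tangency), |MN| = √(10.8² + 18.2²) = 21.16 regardless of where E sits on A1. So N lies on both circle(C, 47.42) and circle(M, 21.16); the above-CS intersection is N = (-35.80, 31.10). E is the foot of the tangent from N: E = (-31.33, 13.45).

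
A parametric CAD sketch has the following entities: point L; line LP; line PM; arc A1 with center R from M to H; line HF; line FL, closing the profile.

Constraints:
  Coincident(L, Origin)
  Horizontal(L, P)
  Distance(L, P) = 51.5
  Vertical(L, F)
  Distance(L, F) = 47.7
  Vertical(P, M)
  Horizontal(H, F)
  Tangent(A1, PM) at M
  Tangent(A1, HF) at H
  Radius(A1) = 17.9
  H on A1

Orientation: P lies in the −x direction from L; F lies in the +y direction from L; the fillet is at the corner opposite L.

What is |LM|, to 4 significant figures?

59.50

The virtual corner opposite L is at (-51.50, 47.70). Since A1 is tangent to PM there, RM ⟂ PM and A1 meets HF tangentially, so RH is at right angles to HF, with radius 17.9, so the center R sits 17.9 in from both sides at R = (-33.60, 29.80). That places the tangent points at M = (-51.50, 29.80) on PM and H = (-33.60, 47.70) on HF. Then |LM| = |M − L| = 59.50.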